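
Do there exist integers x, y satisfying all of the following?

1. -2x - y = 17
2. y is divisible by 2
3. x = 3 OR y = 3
No

A contradictory subset is {-2x - y = 17, y is divisible by 2}. No integer assignment can satisfy these jointly:

  - -2x - y = 17: is a linear equation tying the variables together
  - y is divisible by 2: restricts y to multiples of 2

Modular obstruction: writing y = 2y', every remaining term of the linear equation is divisible by 2, so the left side is ≡ 0 (mod 2); but the right side 17 ≡ 1 (mod 2). No integers can satisfy it.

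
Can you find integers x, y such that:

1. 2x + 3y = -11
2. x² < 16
Yes

Take x = -1, y = -3. Substituting into each constraint:
  (1) 2(-1) + 3(-3) = -11 ✓
  (2) x² = (-1)² = 1, and 1 < 16 ✓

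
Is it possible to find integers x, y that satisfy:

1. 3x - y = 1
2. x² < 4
Yes

Take x = 1, y = 2. Substituting into each constraint:
  (1) 3(1) + (-2) = 1 ✓
  (2) x² = (1)² = 1, and 1 < 4 ✓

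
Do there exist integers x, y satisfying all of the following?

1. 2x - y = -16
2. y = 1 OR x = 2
Yes

Take x = 2, y = 20. Substituting into each constraint:
  (1) 2(2) + (-20) = -16 ✓
  (2) x = 2, target 2 ✓ (second branch holds)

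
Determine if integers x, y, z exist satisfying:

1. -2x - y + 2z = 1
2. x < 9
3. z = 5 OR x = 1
Yes

Take x = 4, y = 1, z = 5. Substituting into each constraint:
  (1) -2(4) + (-1) + 2(5) = 1 ✓
  (2) 4 < 9 ✓
  (3) z = 5, target 5 ✓ (first branch holds)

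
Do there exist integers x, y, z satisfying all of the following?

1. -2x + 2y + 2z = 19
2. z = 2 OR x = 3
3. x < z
No

Even the single constraint (-2x + 2y + 2z = 19) is infeasible over the integers.

  - -2x + 2y + 2z = 19: every term on the left is divisible by 2, so the LHS ≡ 0 (mod 2), but the RHS 19 is not — no integer solution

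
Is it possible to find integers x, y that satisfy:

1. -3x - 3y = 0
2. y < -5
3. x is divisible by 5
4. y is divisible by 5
Yes

Take x = 10, y = -10. Substituting into each constraint:
  (1) -3(10) - 3(-10) = 0 ✓
  (2) -10 < -5 ✓
  (3) 10 = 5 × 2, remainder 0 ✓
  (4) -10 = 5 × -2, remainder 0 ✓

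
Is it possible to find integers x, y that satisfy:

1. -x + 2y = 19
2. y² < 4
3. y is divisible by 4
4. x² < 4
No

A contradictory subset is {-x + 2y = 19, y² < 4, x² < 4}. No integer assignment can satisfy these jointly:

  - -x + 2y = 19: is a linear equation tying the variables together
  - y² < 4: restricts y to |y| ≤ 1
  - x² < 4: restricts x to |x| ≤ 1

Range argument: with x ∈ [-1, 1], y ∈ [-1, 1], the left side of the equation is at most 3, but the right side is 19 > 3. No integer solution exists.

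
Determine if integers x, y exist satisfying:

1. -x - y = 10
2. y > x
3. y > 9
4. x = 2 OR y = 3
No

A contradictory subset is {-x - y = 10, y > 9, x = 2 OR y = 3}. No integer assignment can satisfy these jointly:

  - -x - y = 10: is a linear equation tying the variables together
  - y > 9: bounds one variable relative to a constant
  - x = 2 OR y = 3: forces a choice: either x = 2 or y = 3

Split on the disjunction (x = 2 OR y = 3):
  • If x = 2: the equation forces y = -12, which contradicts the bound y ≥ 10.
  • If y = 3: this contradicts the bound y ≥ 10.
Both branches are infeasible, so the system has no integer solution.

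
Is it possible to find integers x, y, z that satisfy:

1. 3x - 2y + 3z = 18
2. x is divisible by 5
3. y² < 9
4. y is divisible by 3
Yes

Take x = 0, y = 0, z = 6. Substituting into each constraint:
  (1) 3(0) - 2(0) + 3(6) = 18 ✓
  (2) 0 = 5 × 0, remainder 0 ✓
  (3) y² = (0)² = 0, and 0 < 9 ✓
  (4) 0 = 3 × 0, remainder 0 ✓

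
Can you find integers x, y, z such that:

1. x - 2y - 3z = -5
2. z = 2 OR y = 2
Yes

Take x = -1, y = -1, z = 2. Substituting into each constraint:
  (1) (-1) - 2(-1) - 3(2) = -5 ✓
  (2) z = 2, target 2 ✓ (first branch holds)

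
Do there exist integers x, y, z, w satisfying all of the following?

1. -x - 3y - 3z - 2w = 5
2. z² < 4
Yes

Take x = 1, y = 0, z = 0, w = -3. Substituting into each constraint:
  (1) (-1) - 3(0) - 3(0) - 2(-3) = 5 ✓
  (2) z² = (0)² = 0, and 0 < 4 ✓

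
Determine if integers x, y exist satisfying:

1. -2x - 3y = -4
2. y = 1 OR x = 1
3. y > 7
No

The full constraint system is jointly infeasible over the integers. Each constraint and what it forces:

  - -2x - 3y = -4: is a linear equation tying the variables together
  - y = 1 OR x = 1: forces a choice: either y = 1 or x = 1
  - y > 7: bounds one variable relative to a constant

Split on the disjunction (y = 1 OR x = 1):
  • If y = 1: this contradicts the bound y ≥ 8.
  • If x = 1: with x = 1, every remaining term of the linear equation is divisible by 3, so the left side is ≡ 0 (mod 3); but the right side -2 ≡ 1 (mod 3). No integers can satisfy it.
Both branches are infeasible, so the system has no integer solution.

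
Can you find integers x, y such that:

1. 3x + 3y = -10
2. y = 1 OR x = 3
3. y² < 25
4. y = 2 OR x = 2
No

Even the single constraint (3x + 3y = -10) is infeasible over the integers.

  - 3x + 3y = -10: every term on the left is divisible by 3, so the LHS ≡ 0 (mod 3), but the RHS -10 is not — no integer solution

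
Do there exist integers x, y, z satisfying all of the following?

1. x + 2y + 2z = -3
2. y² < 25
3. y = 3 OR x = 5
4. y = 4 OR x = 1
Yes

Take x = 1, y = 3, z = -5. Substituting into each constraint:
  (1) 1 + 2(3) + 2(-5) = -3 ✓
  (2) y² = (3)² = 9, and 9 < 25 ✓
  (3) y = 3, target 3 ✓ (first branch holds)
  (4) x = 1, target 1 ✓ (second branch holds)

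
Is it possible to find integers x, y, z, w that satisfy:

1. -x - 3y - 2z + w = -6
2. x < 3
Yes

Take x = 0, y = 0, z = 0, w = -6. Substituting into each constraint:
  (1) 0 - 3(0) - 2(0) + (-6) = -6 ✓
  (2) 0 < 3 ✓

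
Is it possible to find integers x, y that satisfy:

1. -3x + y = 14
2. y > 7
Yes

Take x = 0, y = 14. Substituting into each constraint:
  (1) -3(0) + 14 = 14 ✓
  (2) 14 > 7 ✓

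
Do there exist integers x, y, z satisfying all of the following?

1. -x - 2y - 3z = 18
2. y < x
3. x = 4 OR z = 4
Yes

Take x = 4, y = 1, z = -8. Substituting into each constraint:
  (1) (-4) - 2(1) - 3(-8) = 18 ✓
  (2) 1 < 4 ✓
  (3) x = 4, target 4 ✓ (first branch holds)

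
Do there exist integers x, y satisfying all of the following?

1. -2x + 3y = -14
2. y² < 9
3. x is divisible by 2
Yes

Take x = 10, y = 2. Substituting into each constraint:
  (1) -2(10) + 3(2) = -14 ✓
  (2) y² = (2)² = 4, and 4 < 9 ✓
  (3) 10 = 2 × 5, remainder 0 ✓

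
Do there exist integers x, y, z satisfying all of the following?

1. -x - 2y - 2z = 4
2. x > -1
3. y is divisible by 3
Yes

Take x = 0, y = 0, z = -2. Substituting into each constraint:
  (1) 0 - 2(0) - 2(-2) = 4 ✓
  (2) 0 > -1 ✓
  (3) 0 = 3 × 0, remainder 0 ✓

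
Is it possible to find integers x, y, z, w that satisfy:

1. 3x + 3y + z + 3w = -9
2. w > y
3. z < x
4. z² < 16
Yes

Take x = 1, y = -3, z = 0, w = -1. Substituting into each constraint:
  (1) 3(1) + 3(-3) + 0 + 3(-1) = -9 ✓
  (2) -1 > -3 ✓
  (3) 0 < 1 ✓
  (4) z² = (0)² = 0, and 0 < 16 ✓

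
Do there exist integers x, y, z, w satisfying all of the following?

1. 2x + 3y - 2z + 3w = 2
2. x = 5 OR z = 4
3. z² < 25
Yes

Take x = 5, y = 0, z = 4, w = 0. Substituting into each constraint:
  (1) 2(5) + 3(0) - 2(4) + 3(0) = 2 ✓
  (2) x = 5, target 5 ✓ (first branch holds)
  (3) z² = (4)² = 16, and 16 < 25 ✓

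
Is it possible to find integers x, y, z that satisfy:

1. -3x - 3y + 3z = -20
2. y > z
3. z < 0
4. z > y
No

Even the single constraint (-3x - 3y + 3z = -20) is infeasible over the integers.

  - -3x - 3y + 3z = -20: every term on the left is divisible by 3, so the LHS ≡ 0 (mod 3), but the RHS -20 is not — no integer solution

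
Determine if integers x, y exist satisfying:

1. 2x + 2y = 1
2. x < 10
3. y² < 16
No

Even the single constraint (2x + 2y = 1) is infeasible over the integers.

  - 2x + 2y = 1: every term on the left is divisible by 2, so the LHS ≡ 0 (mod 2), but the RHS 1 is not — no integer solution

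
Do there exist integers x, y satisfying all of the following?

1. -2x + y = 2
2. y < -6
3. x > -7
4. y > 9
No

A contradictory subset is {y < -6, y > 9}. No integer assignment can satisfy these jointly:

  - y < -6: bounds one variable relative to a constant
  - y > 9: bounds one variable relative to a constant

Direct contradiction: the bounds on y require y ≥ 10 and y ≤ -7 simultaneously, which is empty.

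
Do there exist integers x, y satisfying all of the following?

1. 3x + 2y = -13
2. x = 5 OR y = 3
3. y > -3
No

The full constraint system is jointly infeasible over the integers. Each constraint and what it forces:

  - 3x + 2y = -13: is a linear equation tying the variables together
  - x = 5 OR y = 3: forces a choice: either x = 5 or y = 3
  - y > -3: bounds one variable relative to a constant

Split on the disjunction (x = 5 OR y = 3):
  • If x = 5: the equation forces y = -14, which contradicts the bound y ≥ -2.
  • If y = 3: with y = 3, every remaining term of the linear equation is divisible by 3, so the left side is ≡ 0 (mod 3); but the right side -19 ≡ 2 (mod 3). No integers can satisfy it.
Both branches are infeasible, so the system has no integer solution.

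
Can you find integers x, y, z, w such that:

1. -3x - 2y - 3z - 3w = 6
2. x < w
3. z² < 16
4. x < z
Yes

Take x = 0, y = -6, z = 1, w = 1. Substituting into each constraint:
  (1) -3(0) - 2(-6) - 3(1) - 3(1) = 6 ✓
  (2) 0 < 1 ✓
  (3) z² = (1)² = 1, and 1 < 16 ✓
  (4) 0 < 1 ✓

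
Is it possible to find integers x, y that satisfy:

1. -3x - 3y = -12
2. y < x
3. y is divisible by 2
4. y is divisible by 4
Yes

Take x = 4, y = 0. Substituting into each constraint:
  (1) -3(4) - 3(0) = -12 ✓
  (2) 0 < 4 ✓
  (3) 0 = 2 × 0, remainder 0 ✓
  (4) 0 = 4 × 0, remainder 0 ✓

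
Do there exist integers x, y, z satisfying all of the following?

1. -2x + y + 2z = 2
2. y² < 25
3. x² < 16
Yes

Take x = 0, y = 0, z = 1. Substituting into each constraint:
  (1) -2(0) + 0 + 2(1) = 2 ✓
  (2) y² = (0)² = 0, and 0 < 25 ✓
  (3) x² = (0)² = 0, and 0 < 16 ✓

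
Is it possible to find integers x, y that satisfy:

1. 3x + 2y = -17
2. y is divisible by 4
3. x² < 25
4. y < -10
No

The full constraint system is jointly infeasible over the integers. Each constraint and what it forces:

  - 3x + 2y = -17: is a linear equation tying the variables together
  - y is divisible by 4: restricts y to multiples of 4
  - x² < 25: restricts x to |x| ≤ 4
  - y < -10: bounds one variable relative to a constant

The bounds confine x to {-4, -3, -2, -1, 0, 1, 2, 3, 4}. For each value, substitute into the equation:
  • x = -4: the equation gives 2y = -5, so y would not be an integer.
  • x = -3: the equation forces y = -4, but this violates the bound y ≤ -11.
  • x = -2: the equation gives 2y = -11, so y would not be an integer.
  • x = -1: the equation forces y = -7, but 4 does not divide -7.
  • x = 0: the equation gives 2y = -17, so y would not be an integer.
  • x = 1: the equation forces y = -10, but 4 does not divide -10.
  • x = 2: the equation gives 2y = -23, so y would not be an integer.
  • x = 3: the equation forces y = -13, but 4 does not divide -13.
  • x = 4: the equation gives 2y = -29, so y would not be an integer.
Every case fails, so no integer solution exists.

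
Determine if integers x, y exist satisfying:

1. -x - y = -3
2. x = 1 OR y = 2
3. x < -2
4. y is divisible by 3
No

A contradictory subset is {-x - y = -3, x = 1 OR y = 2, x < -2}. No integer assignment can satisfy these jointly:

  - -x - y = -3: is a linear equation tying the variables together
  - x = 1 OR y = 2: forces a choice: either x = 1 or y = 2
  - x < -2: bounds one variable relative to a constant

Split on the disjunction (x = 1 OR y = 2):
  • If x = 1: this contradicts the bound x ≤ -3.
  • If y = 2: the equation forces x = 1, which contradicts the bound x ≤ -3.
Both branches are infeasible, so the system has no integer solution.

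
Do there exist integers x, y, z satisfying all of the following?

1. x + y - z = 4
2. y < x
Yes

Take x = 1, y = 0, z = -3. Substituting into each constraint:
  (1) 1 + 0 + 3 = 4 ✓
  (2) 0 < 1 ✓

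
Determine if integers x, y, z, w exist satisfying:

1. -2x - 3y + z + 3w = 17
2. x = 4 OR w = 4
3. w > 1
Yes

Take x = 0, y = 0, z = 5, w = 4. Substituting into each constraint:
  (1) -2(0) - 3(0) + 5 + 3(4) = 17 ✓
  (2) w = 4, target 4 ✓ (second branch holds)
  (3) 4 > 1 ✓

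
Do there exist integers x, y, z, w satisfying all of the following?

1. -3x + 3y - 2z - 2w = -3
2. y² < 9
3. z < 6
Yes

Take x = 0, y = 1, z = 3, w = 0. Substituting into each constraint:
  (1) -3(0) + 3(1) - 2(3) - 2(0) = -3 ✓
  (2) y² = (1)² = 1, and 1 < 9 ✓
  (3) 3 < 6 ✓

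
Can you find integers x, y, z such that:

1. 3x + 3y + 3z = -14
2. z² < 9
No

Even the single constraint (3x + 3y + 3z = -14) is infeasible over the integers.

  - 3x + 3y + 3z = -14: every term on the left is divisible by 3, so the LHS ≡ 0 (mod 3), but the RHS -14 is not — no integer solution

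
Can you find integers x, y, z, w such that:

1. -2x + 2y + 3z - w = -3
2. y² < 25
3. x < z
Yes

Take x = 0, y = 0, z = 1, w = 6. Substituting into each constraint:
  (1) -2(0) + 2(0) + 3(1) + (-6) = -3 ✓
  (2) y² = (0)² = 0, and 0 < 25 ✓
  (3) 0 < 1 ✓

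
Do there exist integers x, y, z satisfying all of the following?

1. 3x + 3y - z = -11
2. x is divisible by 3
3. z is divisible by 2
Yes

Take x = 0, y = -3, z = 2. Substituting into each constraint:
  (1) 3(0) + 3(-3) + (-2) = -11 ✓
  (2) 0 = 3 × 0, remainder 0 ✓
  (3) 2 = 2 × 1, remainder 0 ✓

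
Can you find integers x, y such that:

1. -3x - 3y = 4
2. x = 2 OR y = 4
No

Even the single constraint (-3x - 3y = 4) is infeasible over the integers.

  - -3x - 3y = 4: every term on the left is divisible by 3, so the LHS ≡ 0 (mod 3), but the RHS 4 is not — no integer solution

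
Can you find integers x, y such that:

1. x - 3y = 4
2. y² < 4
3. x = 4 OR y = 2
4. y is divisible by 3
Yes

Take x = 4, y = 0. Substituting into each constraint:
  (1) 4 - 3(0) = 4 ✓
  (2) y² = (0)² = 0, and 0 < 4 ✓
  (3) x = 4, target 4 ✓ (first branch holds)
  (4) 0 = 3 × 0, remainder 0 ✓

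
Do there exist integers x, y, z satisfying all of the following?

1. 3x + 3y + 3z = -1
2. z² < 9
No

Even the single constraint (3x + 3y + 3z = -1) is infeasible over the integers.

  - 3x + 3y + 3z = -1: every term on the left is divisible by 3, so the LHS ≡ 0 (mod 3), but the RHS -1 is not — no integer solution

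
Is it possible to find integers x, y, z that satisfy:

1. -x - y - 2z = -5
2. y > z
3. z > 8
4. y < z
No

A contradictory subset is {y > z, y < z}. No integer assignment can satisfy these jointly:

  - y > z: bounds one variable relative to another variable
  - y < z: bounds one variable relative to another variable

Direct contradiction: y > z and z > y cannot both hold.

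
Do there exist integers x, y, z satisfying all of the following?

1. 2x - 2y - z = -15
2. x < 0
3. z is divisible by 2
No

A contradictory subset is {2x - 2y - z = -15, z is divisible by 2}. No integer assignment can satisfy these jointly:

  - 2x - 2y - z = -15: is a linear equation tying the variables together
  - z is divisible by 2: restricts z to multiples of 2

Modular obstruction: writing z = 2z', every remaining term of the linear equation is divisible by 2, so the left side is ≡ 0 (mod 2); but the right side -15 ≡ 1 (mod 2). No integers can satisfy it.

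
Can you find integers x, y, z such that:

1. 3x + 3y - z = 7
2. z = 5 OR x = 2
Yes

Take x = 4, y = 0, z = 5. Substituting into each constraint:
  (1) 3(4) + 3(0) + (-5) = 7 ✓
  (2) z = 5, target 5 ✓ (first branch holds)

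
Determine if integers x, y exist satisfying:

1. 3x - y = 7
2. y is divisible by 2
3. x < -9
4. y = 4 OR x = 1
No

A contradictory subset is {3x - y = 7, x < -9, y = 4 OR x = 1}. No integer assignment can satisfy these jointly:

  - 3x - y = 7: is a linear equation tying the variables together
  - x < -9: bounds one variable relative to a constant
  - y = 4 OR x = 1: forces a choice: either y = 4 or x = 1

Split on the disjunction (y = 4 OR x = 1):
  • If y = 4: with y = 4, every remaining term of the linear equation is divisible by 3, so the left side is ≡ 0 (mod 3); but the right side 11 ≡ 2 (mod 3). No integers can satisfy it.
  • If x = 1: this contradicts the bound x ≤ -10.
Both branches are infeasible, so the system has no integer solution.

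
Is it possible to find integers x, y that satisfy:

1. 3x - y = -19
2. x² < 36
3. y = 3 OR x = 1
Yes

Take x = 1, y = 22. Substituting into each constraint:
  (1) 3(1) + (-22) = -19 ✓
  (2) x² = (1)² = 1, and 1 < 36 ✓
  (3) x = 1, target 1 ✓ (second branch holds)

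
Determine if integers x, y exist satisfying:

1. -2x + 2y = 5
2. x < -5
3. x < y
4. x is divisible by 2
No

Even the single constraint (-2x + 2y = 5) is infeasible over the integers.

  - -2x + 2y = 5: every term on the left is divisible by 2, so the LHS ≡ 0 (mod 2), but the RHS 5 is not — no integer solution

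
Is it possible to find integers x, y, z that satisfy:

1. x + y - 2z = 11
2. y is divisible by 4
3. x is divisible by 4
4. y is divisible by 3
No

A contradictory subset is {x + y - 2z = 11, y is divisible by 4, x is divisible by 4}. No integer assignment can satisfy these jointly:

  - x + y - 2z = 11: is a linear equation tying the variables together
  - y is divisible by 4: restricts y to multiples of 4
  - x is divisible by 4: restricts x to multiples of 4

Modular obstruction: writing x = 4x' and writing y = 4y', every remaining term of the linear equation is divisible by 2, so the left side is ≡ 0 (mod 2); but the right side 11 ≡ 1 (mod 2). No integers can satisfy it.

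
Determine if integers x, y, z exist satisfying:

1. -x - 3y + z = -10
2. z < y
Yes

Take x = 9, y = 0, z = -1. Substituting into each constraint:
  (1) (-9) - 3(0) + (-1) = -10 ✓
  (2) -1 < 0 ✓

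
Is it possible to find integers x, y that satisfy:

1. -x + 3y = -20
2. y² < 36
Yes

Take x = 20, y = 0. Substituting into each constraint:
  (1) (-20) + 3(0) = -20 ✓
  (2) y² = (0)² = 0, and 0 < 36 ✓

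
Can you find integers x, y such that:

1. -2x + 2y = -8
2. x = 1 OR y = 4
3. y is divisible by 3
Yes

Take x = 1, y = -3. Substituting into each constraint:
  (1) -2(1) + 2(-3) = -8 ✓
  (2) x = 1, target 1 ✓ (first branch holds)
  (3) -3 = 3 × -1, remainder 0 ✓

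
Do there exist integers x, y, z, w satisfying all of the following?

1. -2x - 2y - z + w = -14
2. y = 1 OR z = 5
Yes

Take x = 5, y = 0, z = 5, w = 1. Substituting into each constraint:
  (1) -2(5) - 2(0) + (-5) + 1 = -14 ✓
  (2) z = 5, target 5 ✓ (second branch holds)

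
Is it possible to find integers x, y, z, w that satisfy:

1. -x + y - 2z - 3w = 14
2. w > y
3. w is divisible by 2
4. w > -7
Yes

Take x = 1, y = -1, z = -8, w = 0. Substituting into each constraint:
  (1) (-1) + (-1) - 2(-8) - 3(0) = 14 ✓
  (2) 0 > -1 ✓
  (3) 0 = 2 × 0, remainder 0 ✓
  (4) 0 > -7 ✓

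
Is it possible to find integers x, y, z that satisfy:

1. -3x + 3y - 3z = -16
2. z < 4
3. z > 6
No

Even the single constraint (-3x + 3y - 3z = -16) is infeasible over the integers.

  - -3x + 3y - 3z = -16: every term on the left is divisible by 3, so the LHS ≡ 0 (mod 3), but the RHS -16 is not — no integer solution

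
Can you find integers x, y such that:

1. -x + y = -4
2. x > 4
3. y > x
No

A contradictory subset is {-x + y = -4, y > x}. No integer assignment can satisfy these jointly:

  - -x + y = -4: is a linear equation tying the variables together
  - y > x: bounds one variable relative to another variable

From the equation, x − y = 4, i.e. y − x = -4; but y > x requires y − x ≥ 1. Contradiction.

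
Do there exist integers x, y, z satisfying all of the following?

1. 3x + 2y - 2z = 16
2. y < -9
Yes

Take x = 0, y = -10, z = -18. Substituting into each constraint:
  (1) 3(0) + 2(-10) - 2(-18) = 16 ✓
  (2) -10 < -9 ✓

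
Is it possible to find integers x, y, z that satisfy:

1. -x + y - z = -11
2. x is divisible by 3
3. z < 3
Yes

Take x = 0, y = -9, z = 2. Substituting into each constraint:
  (1) 0 + (-9) + (-2) = -11 ✓
  (2) 0 = 3 × 0, remainder 0 ✓
  (3) 2 < 3 ✓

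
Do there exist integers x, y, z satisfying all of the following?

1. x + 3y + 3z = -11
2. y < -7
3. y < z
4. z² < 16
Yes

Take x = 13, y = -8, z = 0. Substituting into each constraint:
  (1) 13 + 3(-8) + 3(0) = -11 ✓
  (2) -8 < -7 ✓
  (3) -8 < 0 ✓
  (4) z² = (0)² = 0, and 0 < 16 ✓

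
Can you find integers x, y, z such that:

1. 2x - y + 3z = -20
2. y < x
Yes

Take x = 3, y = 2, z = -8. Substituting into each constraint:
  (1) 2(3) + (-2) + 3(-8) = -20 ✓
  (2) 2 < 3 ✓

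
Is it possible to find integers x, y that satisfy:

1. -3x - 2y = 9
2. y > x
Yes

Take x = -3, y = 0. Substituting into each constraint:
  (1) -3(-3) - 2(0) = 9 ✓
  (2) 0 > -3 ✓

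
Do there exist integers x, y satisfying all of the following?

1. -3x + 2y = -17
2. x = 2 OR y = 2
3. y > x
No

The full constraint system is jointly infeasible over the integers. Each constraint and what it forces:

  - -3x + 2y = -17: is a linear equation tying the variables together
  - x = 2 OR y = 2: forces a choice: either x = 2 or y = 2
  - y > x: bounds one variable relative to another variable

Split on the disjunction (x = 2 OR y = 2):
  • If x = 2: with x = 2, every remaining term of the linear equation is divisible by 2, so the left side is ≡ 0 (mod 2); but the right side -11 ≡ 1 (mod 2). No integers can satisfy it.
  • If y = 2: the equation forces x = 7, giving (y, x) = (2, 7), which violates y > x.
Both branches are infeasible, so the system has no integer solution.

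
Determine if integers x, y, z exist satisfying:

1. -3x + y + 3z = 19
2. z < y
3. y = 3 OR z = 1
Yes

Take x = -4, y = 4, z = 1. Substituting into each constraint:
  (1) -3(-4) + 4 + 3(1) = 19 ✓
  (2) 1 < 4 ✓
  (3) z = 1, target 1 ✓ (second branch holds)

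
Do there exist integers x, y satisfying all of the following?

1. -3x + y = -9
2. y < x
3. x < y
No

A contradictory subset is {y < x, x < y}. No integer assignment can satisfy these jointly:

  - y < x: bounds one variable relative to another variable
  - x < y: bounds one variable relative to another variable

Direct contradiction: x > y and y > x cannot both hold.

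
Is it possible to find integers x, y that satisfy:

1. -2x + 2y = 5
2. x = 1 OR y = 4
No

Even the single constraint (-2x + 2y = 5) is infeasible over the integers.

  - -2x + 2y = 5: every term on the left is divisible by 2, so the LHS ≡ 0 (mod 2), but the RHS 5 is not — no integer solution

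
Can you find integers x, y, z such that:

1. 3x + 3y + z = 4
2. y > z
Yes

Take x = -1, y = 2, z = 1. Substituting into each constraint:
  (1) 3(-1) + 3(2) + 1 = 4 ✓
  (2) 2 > 1 ✓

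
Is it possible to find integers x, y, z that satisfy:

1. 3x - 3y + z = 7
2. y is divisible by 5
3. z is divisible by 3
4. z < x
No

A contradictory subset is {3x - 3y + z = 7, z is divisible by 3}. No integer assignment can satisfy these jointly:

  - 3x - 3y + z = 7: is a linear equation tying the variables together
  - z is divisible by 3: restricts z to multiples of 3

Modular obstruction: writing z = 3z', every remaining term of the linear equation is divisible by 3, so the left side is ≡ 0 (mod 3); but the right side 7 ≡ 1 (mod 3). No integers can satisfy it.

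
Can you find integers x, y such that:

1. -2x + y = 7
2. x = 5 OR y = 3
Yes

Take x = -2, y = 3. Substituting into each constraint:
  (1) -2(-2) + 3 = 7 ✓
  (2) y = 3, target 3 ✓ (second branch holds)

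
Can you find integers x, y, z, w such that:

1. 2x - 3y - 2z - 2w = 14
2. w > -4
Yes

Take x = 0, y = -6, z = 2, w = 0. Substituting into each constraint:
  (1) 2(0) - 3(-6) - 2(2) - 2(0) = 14 ✓
  (2) 0 > -4 ✓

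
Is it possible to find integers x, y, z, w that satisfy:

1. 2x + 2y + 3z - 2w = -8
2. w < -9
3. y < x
Yes

Take x = 1, y = 0, z = -10, w = -10. Substituting into each constraint:
  (1) 2(1) + 2(0) + 3(-10) - 2(-10) = -8 ✓
  (2) -10 < -9 ✓
  (3) 0 < 1 ✓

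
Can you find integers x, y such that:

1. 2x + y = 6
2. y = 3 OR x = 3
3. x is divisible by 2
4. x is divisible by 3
No

A contradictory subset is {2x + y = 6, y = 3 OR x = 3, x is divisible by 2}. No integer assignment can satisfy these jointly:

  - 2x + y = 6: is a linear equation tying the variables together
  - y = 3 OR x = 3: forces a choice: either y = 3 or x = 3
  - x is divisible by 2: restricts x to multiples of 2

Split on the disjunction (y = 3 OR x = 3):
  • If y = 3: with y = 3, writing x = 2x', every remaining term of the linear equation is divisible by 4, so the left side is ≡ 0 (mod 4); but the right side 3 ≡ 3 (mod 4). No integers can satisfy it.
  • If x = 3: this contradicts the divisibility constraint — 3 is not a multiple of 2.
Both branches are infeasible, so the system has no integer solution.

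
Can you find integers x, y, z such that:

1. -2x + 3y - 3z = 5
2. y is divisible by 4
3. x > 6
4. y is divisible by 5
Yes

Take x = 8, y = 0, z = -7. Substituting into each constraint:
  (1) -2(8) + 3(0) - 3(-7) = 5 ✓
  (2) 0 = 4 × 0, remainder 0 ✓
  (3) 8 > 6 ✓
  (4) 0 = 5 × 0, remainder 0 ✓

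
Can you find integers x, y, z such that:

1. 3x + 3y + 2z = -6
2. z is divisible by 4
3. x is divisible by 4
Yes

Take x = 0, y = -2, z = 0. Substituting into each constraint:
  (1) 3(0) + 3(-2) + 2(0) = -6 ✓
  (2) 0 = 4 × 0, remainder 0 ✓
  (3) 0 = 4 × 0, remainder 0 ✓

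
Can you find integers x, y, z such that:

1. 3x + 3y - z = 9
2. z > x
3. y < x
Yes

Take x = 3, y = 2, z = 6. Substituting into each constraint:
  (1) 3(3) + 3(2) + (-6) = 9 ✓
  (2) 6 > 3 ✓
  (3) 2 < 3 ✓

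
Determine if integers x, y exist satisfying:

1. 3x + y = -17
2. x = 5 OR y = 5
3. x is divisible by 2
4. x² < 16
No

A contradictory subset is {3x + y = -17, x = 5 OR y = 5, x² < 16}. No integer assignment can satisfy these jointly:

  - 3x + y = -17: is a linear equation tying the variables together
  - x = 5 OR y = 5: forces a choice: either x = 5 or y = 5
  - x² < 16: restricts x to |x| ≤ 3

Split on the disjunction (x = 5 OR y = 5):
  • If x = 5: this contradicts x² < 16, which requires |x| ≤ 3.
  • If y = 5: with y = 5, every remaining term of the linear equation is divisible by 3, so the left side is ≡ 0 (mod 3); but the right side -22 ≡ 2 (mod 3). No integers can satisfy it.
Both branches are infeasible, so the system has no integer solution.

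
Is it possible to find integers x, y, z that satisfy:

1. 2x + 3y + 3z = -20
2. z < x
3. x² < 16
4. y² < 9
Yes

Take x = -1, y = 0, z = -6. Substituting into each constraint:
  (1) 2(-1) + 3(0) + 3(-6) = -20 ✓
  (2) -6 < -1 ✓
  (3) x² = (-1)² = 1, and 1 < 16 ✓
  (4) y² = (0)² = 0, and 0 < 9 ✓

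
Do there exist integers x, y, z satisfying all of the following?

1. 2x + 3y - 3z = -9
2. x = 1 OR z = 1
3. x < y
Yes

Take x = -3, y = 0, z = 1. Substituting into each constraint:
  (1) 2(-3) + 3(0) - 3(1) = -9 ✓
  (2) z = 1, target 1 ✓ (second branch holds)
  (3) -3 < 0 ✓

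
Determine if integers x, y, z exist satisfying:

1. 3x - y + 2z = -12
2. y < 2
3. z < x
Yes

Take x = -2, y = 0, z = -3. Substituting into each constraint:
  (1) 3(-2) + 0 + 2(-3) = -12 ✓
  (2) 0 < 2 ✓
  (3) -3 < -2 ✓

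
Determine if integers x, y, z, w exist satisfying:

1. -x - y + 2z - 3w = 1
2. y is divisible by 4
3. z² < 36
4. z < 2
Yes

Take x = 1, y = 0, z = 1, w = 0. Substituting into each constraint:
  (1) (-1) + 0 + 2(1) - 3(0) = 1 ✓
  (2) 0 = 4 × 0, remainder 0 ✓
  (3) z² = (1)² = 1, and 1 < 36 ✓
  (4) 1 < 2 ✓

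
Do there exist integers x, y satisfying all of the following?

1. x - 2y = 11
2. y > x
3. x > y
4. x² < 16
No

A contradictory subset is {y > x, x > y}. No integer assignment can satisfy these jointly:

  - y > x: bounds one variable relative to another variable
  - x > y: bounds one variable relative to another variable

Direct contradiction: y > x and x > y cannot both hold.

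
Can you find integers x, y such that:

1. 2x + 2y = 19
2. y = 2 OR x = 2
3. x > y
No

Even the single constraint (2x + 2y = 19) is infeasible over the integers.

  - 2x + 2y = 19: every term on the left is divisible by 2, so the LHS ≡ 0 (mod 2), but the RHS 19 is not — no integer solution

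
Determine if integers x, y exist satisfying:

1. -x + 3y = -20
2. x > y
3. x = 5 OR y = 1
Yes

Take x = 23, y = 1. Substituting into each constraint:
  (1) (-23) + 3(1) = -20 ✓
  (2) 23 > 1 ✓
  (3) y = 1, target 1 ✓ (second branch holds)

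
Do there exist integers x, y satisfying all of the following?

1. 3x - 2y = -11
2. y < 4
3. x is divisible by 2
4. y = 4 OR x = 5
No

A contradictory subset is {3x - 2y = -11, y < 4, y = 4 OR x = 5}. No integer assignment can satisfy these jointly:

  - 3x - 2y = -11: is a linear equation tying the variables together
  - y < 4: bounds one variable relative to a constant
  - y = 4 OR x = 5: forces a choice: either y = 4 or x = 5

Split on the disjunction (y = 4 OR x = 5):
  • If y = 4: this contradicts the bound y ≤ 3.
  • If x = 5: the equation forces y = 13, which contradicts the bound y ≤ 3.
Both branches are infeasible, so the system has no integer solution.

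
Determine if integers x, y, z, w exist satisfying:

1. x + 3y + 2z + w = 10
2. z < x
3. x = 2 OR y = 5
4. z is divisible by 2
Yes

Take x = 2, y = 0, z = 0, w = 8. Substituting into each constraint:
  (1) 2 + 3(0) + 2(0) + 8 = 10 ✓
  (2) 0 < 2 ✓
  (3) x = 2, target 2 ✓ (first branch holds)
  (4) 0 = 2 × 0, remainder 0 ✓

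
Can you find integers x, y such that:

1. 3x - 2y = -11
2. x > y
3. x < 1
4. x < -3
Yes

Take x = -13, y = -14. Substituting into each constraint:
  (1) 3(-13) - 2(-14) = -11 ✓
  (2) -13 > -14 ✓
  (3) -13 < 1 ✓
  (4) -13 < -3 ✓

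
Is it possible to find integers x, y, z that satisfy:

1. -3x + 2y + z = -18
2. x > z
Yes

Take x = 2, y = -6, z = 0. Substituting into each constraint:
  (1) -3(2) + 2(-6) + 0 = -18 ✓
  (2) 2 > 0 ✓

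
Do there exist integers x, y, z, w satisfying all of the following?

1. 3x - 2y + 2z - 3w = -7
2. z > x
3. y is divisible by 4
Yes

Take x = 0, y = 0, z = 1, w = 3. Substituting into each constraint:
  (1) 3(0) - 2(0) + 2(1) - 3(3) = -7 ✓
  (2) 1 > 0 ✓
  (3) 0 = 4 × 0, remainder 0 ✓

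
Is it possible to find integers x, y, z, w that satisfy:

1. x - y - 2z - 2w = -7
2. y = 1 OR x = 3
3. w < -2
Yes

Take x = 3, y = 0, z = 8, w = -3. Substituting into each constraint:
  (1) 3 + 0 - 2(8) - 2(-3) = -7 ✓
  (2) x = 3, target 3 ✓ (second branch holds)
  (3) -3 < -2 ✓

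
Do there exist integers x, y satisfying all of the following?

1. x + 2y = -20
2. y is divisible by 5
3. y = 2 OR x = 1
No

The full constraint system is jointly infeasible over the integers. Each constraint and what it forces:

  - x + 2y = -20: is a linear equation tying the variables together
  - y is divisible by 5: restricts y to multiples of 5
  - y = 2 OR x = 1: forces a choice: either y = 2 or x = 1

Split on the disjunction (y = 2 OR x = 1):
  • If y = 2: this contradicts the divisibility constraint — 2 is not a multiple of 5.
  • If x = 1: with x = 1, writing y = 5y', every remaining term of the linear equation is divisible by 10, so the left side is ≡ 0 (mod 10); but the right side -21 ≡ 9 (mod 10). No integers can satisfy it.
Both branches are infeasible, so the system has no integer solution.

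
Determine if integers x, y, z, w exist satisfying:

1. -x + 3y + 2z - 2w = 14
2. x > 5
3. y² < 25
Yes

Take x = 6, y = 0, z = 0, w = -10. Substituting into each constraint:
  (1) (-6) + 3(0) + 2(0) - 2(-10) = 14 ✓
  (2) 6 > 5 ✓
  (3) y² = (0)² = 0, and 0 < 25 ✓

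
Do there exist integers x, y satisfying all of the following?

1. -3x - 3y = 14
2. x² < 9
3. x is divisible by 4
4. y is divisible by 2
No

Even the single constraint (-3x - 3y = 14) is infeasible over the integers.

  - -3x - 3y = 14: every term on the left is divisible by 3, so the LHS ≡ 0 (mod 3), but the RHS 14 is not — no integer solution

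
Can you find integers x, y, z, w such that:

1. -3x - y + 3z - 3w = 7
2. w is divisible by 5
Yes

Take x = -3, y = 2, z = 0, w = 0. Substituting into each constraint:
  (1) -3(-3) + (-2) + 3(0) - 3(0) = 7 ✓
  (2) 0 = 5 × 0, remainder 0 ✓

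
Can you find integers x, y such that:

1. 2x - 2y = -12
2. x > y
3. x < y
No

A contradictory subset is {x > y, x < y}. No integer assignment can satisfy these jointly:

  - x > y: bounds one variable relative to another variable
  - x < y: bounds one variable relative to another variable

Direct contradiction: x > y and y > x cannot both hold.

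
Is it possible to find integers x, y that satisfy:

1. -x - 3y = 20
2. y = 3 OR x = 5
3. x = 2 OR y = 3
Yes

Take x = -29, y = 3. Substituting into each constraint:
  (1) 29 - 3(3) = 20 ✓
  (2) y = 3, target 3 ✓ (first branch holds)
  (3) y = 3, target 3 ✓ (second branch holds)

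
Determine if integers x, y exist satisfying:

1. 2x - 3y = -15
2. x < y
Yes

Take x = 12, y = 13. Substituting into each constraint:
  (1) 2(12) - 3(13) = -15 ✓
  (2) 12 < 13 ✓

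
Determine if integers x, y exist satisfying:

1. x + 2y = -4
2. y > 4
Yes

Take x = -14, y = 5. Substituting into each constraint:
  (1) (-14) + 2(5) = -4 ✓
  (2) 5 > 4 ✓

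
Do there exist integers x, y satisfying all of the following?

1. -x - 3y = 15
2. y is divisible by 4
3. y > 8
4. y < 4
No

A contradictory subset is {y > 8, y < 4}. No integer assignment can satisfy these jointly:

  - y > 8: bounds one variable relative to a constant
  - y < 4: bounds one variable relative to a constant

Direct contradiction: the bounds on y require y ≥ 9 and y ≤ 3 simultaneously, which is empty.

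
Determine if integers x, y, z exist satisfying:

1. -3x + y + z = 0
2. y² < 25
Yes

Take x = 0, y = 0, z = 0. Substituting into each constraint:
  (1) -3(0) + 0 + 0 = 0 ✓
  (2) y² = (0)² = 0, and 0 < 25 ✓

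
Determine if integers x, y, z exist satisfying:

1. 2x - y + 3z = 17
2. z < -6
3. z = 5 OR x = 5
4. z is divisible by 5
Yes

Take x = 5, y = -37, z = -10. Substituting into each constraint:
  (1) 2(5) + 37 + 3(-10) = 17 ✓
  (2) -10 < -6 ✓
  (3) x = 5, target 5 ✓ (second branch holds)
  (4) -10 = 5 × -2, remainder 0 ✓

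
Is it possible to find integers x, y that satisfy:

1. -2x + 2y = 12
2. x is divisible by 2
Yes

Take x = 0, y = 6. Substituting into each constraint:
  (1) -2(0) + 2(6) = 12 ✓
  (2) 0 = 2 × 0, remainder 0 ✓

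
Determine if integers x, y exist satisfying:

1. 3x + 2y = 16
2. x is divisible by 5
Yes

Take x = 0, y = 8. Substituting into each constraint:
  (1) 3(0) + 2(8) = 16 ✓
  (2) 0 = 5 × 0, remainder 0 ✓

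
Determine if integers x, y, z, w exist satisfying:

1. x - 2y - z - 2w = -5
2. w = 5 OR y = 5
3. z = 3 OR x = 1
Yes

Take x = 0, y = -4, z = 3, w = 5. Substituting into each constraint:
  (1) 0 - 2(-4) + (-3) - 2(5) = -5 ✓
  (2) w = 5, target 5 ✓ (first branch holds)
  (3) z = 3, target 3 ✓ (first branch holds)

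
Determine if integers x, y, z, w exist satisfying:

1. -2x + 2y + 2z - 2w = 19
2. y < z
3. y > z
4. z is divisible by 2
No

Even the single constraint (-2x + 2y + 2z - 2w = 19) is infeasible over the integers.

  - -2x + 2y + 2z - 2w = 19: every term on the left is divisible by 2, so the LHS ≡ 0 (mod 2), but the RHS 19 is not — no integer solution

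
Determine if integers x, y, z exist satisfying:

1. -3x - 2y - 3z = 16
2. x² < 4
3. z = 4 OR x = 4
Yes

Take x = 0, y = -14, z = 4. Substituting into each constraint:
  (1) -3(0) - 2(-14) - 3(4) = 16 ✓
  (2) x² = (0)² = 0, and 0 < 4 ✓
  (3) z = 4, target 4 ✓ (first branch holds)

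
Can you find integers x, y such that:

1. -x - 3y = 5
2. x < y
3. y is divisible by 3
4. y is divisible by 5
Yes

Take x = -5, y = 0. Substituting into each constraint:
  (1) 5 - 3(0) = 5 ✓
  (2) -5 < 0 ✓
  (3) 0 = 3 × 0, remainder 0 ✓
  (4) 0 = 5 × 0, remainder 0 ✓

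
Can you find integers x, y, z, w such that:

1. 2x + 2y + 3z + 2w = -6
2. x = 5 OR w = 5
Yes

Take x = 5, y = 0, z = 0, w = -8. Substituting into each constraint:
  (1) 2(5) + 2(0) + 3(0) + 2(-8) = -6 ✓
  (2) x = 5, target 5 ✓ (first branch holds)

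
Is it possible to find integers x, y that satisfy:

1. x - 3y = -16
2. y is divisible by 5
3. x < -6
Yes

Take x = -16, y = 0. Substituting into each constraint:
  (1) (-16) - 3(0) = -16 ✓
  (2) 0 = 5 × 0, remainder 0 ✓
  (3) -16 < -6 ✓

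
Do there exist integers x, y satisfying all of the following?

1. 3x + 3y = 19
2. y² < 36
No

Even the single constraint (3x + 3y = 19) is infeasible over the integers.

  - 3x + 3y = 19: every term on the left is divisible by 3, so the LHS ≡ 0 (mod 3), but the RHS 19 is not — no integer solution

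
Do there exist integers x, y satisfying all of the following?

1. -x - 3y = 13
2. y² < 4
Yes

Take x = -13, y = 0. Substituting into each constraint:
  (1) 13 - 3(0) = 13 ✓
  (2) y² = (0)² = 0, and 0 < 4 ✓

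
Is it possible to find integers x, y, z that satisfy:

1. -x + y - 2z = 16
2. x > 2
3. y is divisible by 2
Yes

Take x = 4, y = 0, z = -10. Substituting into each constraint:
  (1) (-4) + 0 - 2(-10) = 16 ✓
  (2) 4 > 2 ✓
  (3) 0 = 2 × 0, remainder 0 ✓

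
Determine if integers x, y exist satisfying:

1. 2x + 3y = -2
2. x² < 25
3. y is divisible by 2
Yes

Take x = -1, y = 0. Substituting into each constraint:
  (1) 2(-1) + 3(0) = -2 ✓
  (2) x² = (-1)² = 1, and 1 < 25 ✓
  (3) 0 = 2 × 0, remainder 0 ✓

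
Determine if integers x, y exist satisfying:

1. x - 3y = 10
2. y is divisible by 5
Yes

Take x = 10, y = 0. Substituting into each constraint:
  (1) 10 - 3(0) = 10 ✓
  (2) 0 = 5 × 0, remainder 0 ✓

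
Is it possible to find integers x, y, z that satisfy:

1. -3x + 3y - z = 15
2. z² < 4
Yes

Take x = 0, y = 5, z = 0. Substituting into each constraint:
  (1) -3(0) + 3(5) + 0 = 15 ✓
  (2) z² = (0)² = 0, and 0 < 4 ✓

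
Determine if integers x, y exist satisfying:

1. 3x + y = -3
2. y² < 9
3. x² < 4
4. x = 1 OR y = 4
No

A contradictory subset is {3x + y = -3, y² < 9, x = 1 OR y = 4}. No integer assignment can satisfy these jointly:

  - 3x + y = -3: is a linear equation tying the variables together
  - y² < 9: restricts y to |y| ≤ 2
  - x = 1 OR y = 4: forces a choice: either x = 1 or y = 4

Split on the disjunction (x = 1 OR y = 4):
  • If x = 1: the equation forces y = -6, but y² < 9 requires |y| ≤ 2.
  • If y = 4: this contradicts y² < 9, which requires |y| ≤ 2.
Both branches are infeasible, so the system has no integer solution.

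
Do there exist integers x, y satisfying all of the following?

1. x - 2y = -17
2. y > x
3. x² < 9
Yes

Take x = -1, y = 8. Substituting into each constraint:
  (1) (-1) - 2(8) = -17 ✓
  (2) 8 > -1 ✓
  (3) x² = (-1)² = 1, and 1 < 9 ✓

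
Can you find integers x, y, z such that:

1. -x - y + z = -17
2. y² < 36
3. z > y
Yes

Take x = 18, y = -1, z = 0. Substituting into each constraint:
  (1) (-18) + 1 + 0 = -17 ✓
  (2) y² = (-1)² = 1, and 1 < 36 ✓
  (3) 0 > -1 ✓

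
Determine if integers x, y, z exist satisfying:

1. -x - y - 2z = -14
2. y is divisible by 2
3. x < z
Yes

Take x = 0, y = 12, z = 1. Substituting into each constraint:
  (1) 0 + (-12) - 2(1) = -14 ✓
  (2) 12 = 2 × 6, remainder 0 ✓
  (3) 0 < 1 ✓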